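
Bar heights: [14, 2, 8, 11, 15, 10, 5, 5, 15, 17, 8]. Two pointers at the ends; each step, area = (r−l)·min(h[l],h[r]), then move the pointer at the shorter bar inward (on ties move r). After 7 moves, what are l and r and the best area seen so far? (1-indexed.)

l=7, r=10, best area=126

l=1 r=11: min(14,8)*10=80 best=80 *, r--
l=1 r=10: min(14,17)*9=126 best=126 *, l++
l=2 r=10: min(2,17)*8=16 best=126, l++
l=3 r=10: min(8,17)*7=56 best=126, l++
l=4 r=10: min(11,17)*6=66 best=126, l++
l=5 r=10: min(15,17)*5=75 best=126, l++
l=6 r=10: min(10,17)*4=40 best=126, l++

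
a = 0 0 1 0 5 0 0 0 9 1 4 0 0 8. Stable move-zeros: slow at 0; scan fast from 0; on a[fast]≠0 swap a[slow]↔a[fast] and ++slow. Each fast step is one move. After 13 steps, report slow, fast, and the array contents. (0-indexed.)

slow=5, fast=13, a=[1, 5, 9, 1, 4, 0, 0, 0, 0, 0, 0, 0, 0, 8]

slow=0 fast=0: a[fast]=0, fast++
slow=0 fast=1: a[fast]=0, fast++
slow=0 fast=2: a[fast]=1≠0 swap→a[0]=1, slow++,fast++
slow=1 fast=3: a[fast]=0, fast++
slow=1 fast=4: a[fast]=5≠0 swap→a[1]=5, slow++,fast++
slow=2 fast=5: a[fast]=0, fast++
slow=2 fast=6: a[fast]=0, fast++
slow=2 fast=7: a[fast]=0, fast++
slow=2 fast=8: a[fast]=9≠0 swap→a[2]=9, slow++,fast++
slow=3 fast=9: a[fast]=1≠0 swap→a[3]=1, slow++,fast++
slow=4 fast=10: a[fast]=4≠0 swap→a[4]=4, slow++,fast++
slow=5 fast=11: a[fast]=0, fast++
slow=5 fast=12: a[fast]=0, fast++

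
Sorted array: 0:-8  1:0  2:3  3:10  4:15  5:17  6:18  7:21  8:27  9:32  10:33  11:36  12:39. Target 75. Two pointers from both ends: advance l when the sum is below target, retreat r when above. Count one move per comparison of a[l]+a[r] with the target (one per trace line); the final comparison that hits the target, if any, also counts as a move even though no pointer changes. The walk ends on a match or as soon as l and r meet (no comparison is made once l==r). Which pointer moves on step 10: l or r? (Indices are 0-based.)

l=0 r=12: -8+39=31 <75, l++
l=1 r=12: 0+39=39 <75, l++
l=2 r=12: 3+39=42 <75, l++
l=3 r=12: 10+39=49 <75, l++
l=4 r=12: 15+39=54 <75, l++
l=5 r=12: 17+39=56 <75, l++
l=6 r=12: 18+39=57 <75, l++
l=7 r=12: 21+39=60 <75, l++
l=8 r=12: 27+39=66 <75, l++
l=9 r=12: 32+39=71 <75, l++

l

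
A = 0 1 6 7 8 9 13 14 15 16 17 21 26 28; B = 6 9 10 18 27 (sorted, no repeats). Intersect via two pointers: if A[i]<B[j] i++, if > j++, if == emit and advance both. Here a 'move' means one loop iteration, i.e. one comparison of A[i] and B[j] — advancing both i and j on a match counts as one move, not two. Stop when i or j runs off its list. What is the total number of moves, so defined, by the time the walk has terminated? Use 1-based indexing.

16 moves

[i=1,j=1] 0<6 → i++
[i=2,j=1] 1<6 → i++
[i=3,j=1] 6==6 emit → i++,j++
[i=4,j=2] 7<9 → i++
[i=5,j=2] 8<9 → i++
[i=6,j=2] 9==9 emit → i++,j++
[i=7,j=3] 13>10 → j++
[i=7,j=4] 13<18 → i++
[i=8,j=4] 14<18 → i++
[i=9,j=4] 15<18 → i++
[i=10,j=4] 16<18 → i++
[i=11,j=4] 17<18 → i++
[i=12,j=4] 21>18 → j++
[i=12,j=5] 21<27 → i++
[i=13,j=5] 26<27 → i++
[i=14,j=5] 28>27 → j++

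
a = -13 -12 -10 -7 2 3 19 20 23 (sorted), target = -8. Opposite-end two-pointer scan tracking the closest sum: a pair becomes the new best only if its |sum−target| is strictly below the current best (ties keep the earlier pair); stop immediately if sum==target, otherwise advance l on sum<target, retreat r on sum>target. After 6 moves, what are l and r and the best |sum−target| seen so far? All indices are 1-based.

l=1 r=9: -13+23=10 d=18 *, r--
l=1 r=8: -13+20=7 d=15 *, r--
l=1 r=7: -13+19=6 d=14 *, r--
l=1 r=6: -13+3=-10 d=2 *, l++
l=2 r=6: -12+3=-9 d=1 *, l++
l=3 r=6: -10+3=-7 d=1, r--

l=3, r=5, best |Δ|=1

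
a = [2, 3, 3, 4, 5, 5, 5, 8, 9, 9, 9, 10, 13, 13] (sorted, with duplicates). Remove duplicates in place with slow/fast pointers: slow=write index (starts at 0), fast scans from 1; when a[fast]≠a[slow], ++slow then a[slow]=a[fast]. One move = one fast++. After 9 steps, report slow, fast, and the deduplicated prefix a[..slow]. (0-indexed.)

slow=5, fast=10, prefix=[2, 3, 4, 5, 8, 9]

(s=0,f=1) a[fast]=3≠a[slow]=2 write a[1]=3 → slow++,fast++
(s=1,f=2) a[fast]=3=a[slow] dup → fast++
(s=1,f=3) a[fast]=4≠a[slow]=3 write a[2]=4 → slow++,fast++
(s=2,f=4) a[fast]=5≠a[slow]=4 write a[3]=5 → slow++,fast++
(s=3,f=5) a[fast]=5=a[slow] dup → fast++
(s=3,f=6) a[fast]=5=a[slow] dup → fast++
(s=3,f=7) a[fast]=8≠a[slow]=5 write a[4]=8 → slow++,fast++
(s=4,f=8) a[fast]=9≠a[slow]=8 write a[5]=9 → slow++,fast++
(s=5,f=9) a[fast]=9=a[slow] dup → fast++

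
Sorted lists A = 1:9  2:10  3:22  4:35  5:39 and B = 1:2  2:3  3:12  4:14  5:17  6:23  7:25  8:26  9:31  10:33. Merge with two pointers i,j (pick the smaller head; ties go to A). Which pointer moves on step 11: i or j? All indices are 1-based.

j

i=1 j=1: A[i]=9>B[j]=2 take 2, j++
i=1 j=2: A[i]=9>B[j]=3 take 3, j++
i=1 j=3: A[i]=9<=B[j]=12 take 9, i++
i=2 j=3: A[i]=10<=B[j]=12 take 10, i++
i=3 j=3: A[i]=22>B[j]=12 take 12, j++
i=3 j=4: A[i]=22>B[j]=14 take 14, j++
i=3 j=5: A[i]=22>B[j]=17 take 17, j++
i=3 j=6: A[i]=22<=B[j]=23 take 22, i++
i=4 j=6: A[i]=35>B[j]=23 take 23, j++
i=4 j=7: A[i]=35>B[j]=25 take 25, j++
i=4 j=8: A[i]=35>B[j]=26 take 26, j++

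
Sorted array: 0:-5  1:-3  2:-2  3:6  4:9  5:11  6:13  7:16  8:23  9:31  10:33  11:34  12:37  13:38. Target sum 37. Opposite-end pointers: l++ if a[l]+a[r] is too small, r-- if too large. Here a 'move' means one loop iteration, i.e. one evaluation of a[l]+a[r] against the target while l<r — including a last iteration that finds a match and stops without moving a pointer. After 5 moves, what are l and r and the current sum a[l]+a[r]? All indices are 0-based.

l=3, r=11, sum=40

l=0 r=13: -5+38=33 <37, l++
l=1 r=13: -3+38=35 <37, l++
l=2 r=13: -2+38=36 <37, l++
l=3 r=13: 6+38=44 >37, r--
l=3 r=12: 6+37=43 >37, r--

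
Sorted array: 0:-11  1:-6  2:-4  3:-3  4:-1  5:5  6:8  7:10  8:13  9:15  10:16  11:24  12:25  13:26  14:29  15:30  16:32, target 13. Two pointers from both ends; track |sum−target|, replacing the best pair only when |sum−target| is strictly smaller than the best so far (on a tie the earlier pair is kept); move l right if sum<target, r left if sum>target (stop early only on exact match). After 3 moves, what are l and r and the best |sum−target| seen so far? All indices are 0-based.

l=0 r=16: -11+32=21 d=8 *, r--
l=0 r=15: -11+30=19 d=6 *, r--
l=0 r=14: -11+29=18 d=5 *, r--

l=0, r=13, best |Δ|=5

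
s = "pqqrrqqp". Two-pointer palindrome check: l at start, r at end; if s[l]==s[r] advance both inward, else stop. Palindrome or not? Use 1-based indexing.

palindrome

l=1 r=8: 'p'=='p', l++,r--
l=2 r=7: 'q'=='q', l++,r--
l=3 r=6: 'q'=='q', l++,r--
l=4 r=5: 'r'=='r', l++,r--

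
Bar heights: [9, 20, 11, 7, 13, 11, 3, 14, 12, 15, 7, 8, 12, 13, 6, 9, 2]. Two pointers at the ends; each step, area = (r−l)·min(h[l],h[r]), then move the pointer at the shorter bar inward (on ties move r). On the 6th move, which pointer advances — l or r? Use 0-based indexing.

r

[0,16] min(9,2)*16=32 best=32 * → r--
[0,15] min(9,9)*15=135 best=135 * → r--
[0,14] min(9,6)*14=84 best=135 → r--
[0,13] min(9,13)*13=117 best=135 → l++
[1,13] min(20,13)*12=156 best=156 * → r--
[1,12] min(20,12)*11=132 best=156 → r--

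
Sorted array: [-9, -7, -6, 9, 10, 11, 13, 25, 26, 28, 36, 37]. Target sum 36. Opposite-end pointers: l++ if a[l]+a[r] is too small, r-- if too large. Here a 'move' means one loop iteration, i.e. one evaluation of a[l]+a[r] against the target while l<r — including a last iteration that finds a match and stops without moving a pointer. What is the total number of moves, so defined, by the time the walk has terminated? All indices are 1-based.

[1,12] -9+37=28 <36 → l++
[2,12] -7+37=30 <36 → l++
[3,12] -6+37=31 <36 → l++
[4,12] 9+37=46 >36 → r--
[4,11] 9+36=45 >36 → r--
[4,10] 9+28=37 >36 → r--
[4,9] 9+26=35 <36 → l++
[5,9] 10+26=36 → found

8 moves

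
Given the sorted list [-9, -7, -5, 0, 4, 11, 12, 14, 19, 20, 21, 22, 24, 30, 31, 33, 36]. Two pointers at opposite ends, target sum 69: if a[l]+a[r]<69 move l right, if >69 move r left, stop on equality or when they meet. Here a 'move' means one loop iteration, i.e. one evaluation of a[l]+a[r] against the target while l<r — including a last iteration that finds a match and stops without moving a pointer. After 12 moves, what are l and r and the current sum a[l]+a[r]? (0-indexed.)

[0,16] -9+36=27 <69 → l++
[1,16] -7+36=29 <69 → l++
[2,16] -5+36=31 <69 → l++
[3,16] 0+36=36 <69 → l++
[4,16] 4+36=40 <69 → l++
[5,16] 11+36=47 <69 → l++
[6,16] 12+36=48 <69 → l++
[7,16] 14+36=50 <69 → l++
[8,16] 19+36=55 <69 → l++
[9,16] 20+36=56 <69 → l++
[10,16] 21+36=57 <69 → l++
[11,16] 22+36=58 <69 → l++

l=12, r=16, sum=60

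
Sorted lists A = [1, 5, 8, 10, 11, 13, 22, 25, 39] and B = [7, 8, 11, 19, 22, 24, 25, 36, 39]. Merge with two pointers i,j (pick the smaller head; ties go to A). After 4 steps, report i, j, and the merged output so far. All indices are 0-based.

[i=0,j=0] A[i]=1<=B[j]=7 take 1 → i++
[i=1,j=0] A[i]=5<=B[j]=7 take 5 → i++
[i=2,j=0] A[i]=8>B[j]=7 take 7 → j++
[i=2,j=1] A[i]=8<=B[j]=8 take 8 → i++

i=3, j=1, merged so far=[1, 5, 7, 8]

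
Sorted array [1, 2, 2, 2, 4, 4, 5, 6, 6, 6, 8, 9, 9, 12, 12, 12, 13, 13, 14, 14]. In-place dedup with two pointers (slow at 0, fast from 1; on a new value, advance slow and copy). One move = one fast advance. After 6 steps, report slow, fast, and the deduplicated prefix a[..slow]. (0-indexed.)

(s=0,f=1) a[fast]=2≠a[slow]=1 write a[1]=2 → slow++,fast++
(s=1,f=2) a[fast]=2=a[slow] dup → fast++
(s=1,f=3) a[fast]=2=a[slow] dup → fast++
(s=1,f=4) a[fast]=4≠a[slow]=2 write a[2]=4 → slow++,fast++
(s=2,f=5) a[fast]=4=a[slow] dup → fast++
(s=2,f=6) a[fast]=5≠a[slow]=4 write a[3]=5 → slow++,fast++

slow=3, fast=7, prefix=[1, 2, 4, 5]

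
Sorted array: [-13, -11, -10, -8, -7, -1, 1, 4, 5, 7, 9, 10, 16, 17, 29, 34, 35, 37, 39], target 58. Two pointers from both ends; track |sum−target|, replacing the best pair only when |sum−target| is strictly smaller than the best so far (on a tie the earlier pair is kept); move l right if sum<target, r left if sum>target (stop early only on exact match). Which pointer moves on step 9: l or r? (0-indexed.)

[0,18] -13+39=26 d=32 * → l++
[1,18] -11+39=28 d=30 * → l++
[2,18] -10+39=29 d=29 * → l++
[3,18] -8+39=31 d=27 * → l++
[4,18] -7+39=32 d=26 * → l++
[5,18] -1+39=38 d=20 * → l++
[6,18] 1+39=40 d=18 * → l++
[7,18] 4+39=43 d=15 * → l++
[8,18] 5+39=44 d=14 * → l++

l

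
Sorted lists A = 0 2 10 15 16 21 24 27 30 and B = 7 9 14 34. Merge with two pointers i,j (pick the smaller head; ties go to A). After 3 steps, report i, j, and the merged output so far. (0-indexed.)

[i=0,j=0] A[i]=0<=B[j]=7 take 0 → i++
[i=1,j=0] A[i]=2<=B[j]=7 take 2 → i++
[i=2,j=0] A[i]=10>B[j]=7 take 7 → j++

i=2, j=1, merged so far=[0, 2, 7]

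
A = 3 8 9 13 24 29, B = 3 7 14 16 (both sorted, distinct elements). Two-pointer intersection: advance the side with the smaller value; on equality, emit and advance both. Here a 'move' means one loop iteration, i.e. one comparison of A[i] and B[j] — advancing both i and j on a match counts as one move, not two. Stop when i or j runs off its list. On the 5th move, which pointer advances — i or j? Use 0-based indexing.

i

[i=0,j=0] 3==3 emit → i++,j++
[i=1,j=1] 8>7 → j++
[i=1,j=2] 8<14 → i++
[i=2,j=2] 9<14 → i++
[i=3,j=2] 13<14 → i++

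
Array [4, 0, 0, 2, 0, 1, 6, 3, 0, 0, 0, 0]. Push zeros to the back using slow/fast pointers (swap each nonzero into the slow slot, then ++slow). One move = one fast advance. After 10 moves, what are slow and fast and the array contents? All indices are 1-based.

slow=6, fast=11, a=[4, 2, 1, 6, 3, 0, 0, 0, 0, 0, 0, 0]

slow=1 fast=1: a[fast]=4≠0 swap→a[1]=4, slow++,fast++
slow=2 fast=2: a[fast]=0, fast++
slow=2 fast=3: a[fast]=0, fast++
slow=2 fast=4: a[fast]=2≠0 swap→a[2]=2, slow++,fast++
slow=3 fast=5: a[fast]=0, fast++
slow=3 fast=6: a[fast]=1≠0 swap→a[3]=1, slow++,fast++
slow=4 fast=7: a[fast]=6≠0 swap→a[4]=6, slow++,fast++
slow=5 fast=8: a[fast]=3≠0 swap→a[5]=3, slow++,fast++
slow=6 fast=9: a[fast]=0, fast++
slow=6 fast=10: a[fast]=0, fast++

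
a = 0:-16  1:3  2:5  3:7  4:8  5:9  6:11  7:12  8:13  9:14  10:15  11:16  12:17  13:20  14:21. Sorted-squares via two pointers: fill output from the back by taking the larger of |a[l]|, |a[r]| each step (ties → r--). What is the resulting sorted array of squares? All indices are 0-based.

[9, 25, 49, 64, 81, 121, 144, 169, 196, 225, 256, 256, 289, 400, 441]

[0,14] |-16|<=|21| out[14]=441 → r--
[0,13] |-16|<=|20| out[13]=400 → r--
[0,12] |-16|<=|17| out[12]=289 → r--
[0,11] |-16|<=|16| out[11]=256 → r--
[0,10] |-16|>|15| out[10]=256 → l++
[1,10] |3|<=|15| out[9]=225 → r--
[1,9] |3|<=|14| out[8]=196 → r--
[1,8] |3|<=|13| out[7]=169 → r--
[1,7] |3|<=|12| out[6]=144 → r--
[1,6] |3|<=|11| out[5]=121 → r--
[1,5] |3|<=|9| out[4]=81 → r--
[1,4] |3|<=|8| out[3]=64 → r--
[1,3] |3|<=|7| out[2]=49 → r--
[1,2] |3|<=|5| out[1]=25 → r--
[1,1] |3|<=|3| out[0]=9 → r--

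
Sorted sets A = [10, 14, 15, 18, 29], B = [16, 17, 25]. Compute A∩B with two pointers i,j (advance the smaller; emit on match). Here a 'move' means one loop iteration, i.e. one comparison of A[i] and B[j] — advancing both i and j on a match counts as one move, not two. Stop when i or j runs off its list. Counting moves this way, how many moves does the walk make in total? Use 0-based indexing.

7 moves

[i=0,j=0] 10<16 → i++
[i=1,j=0] 14<16 → i++
[i=2,j=0] 15<16 → i++
[i=3,j=0] 18>16 → j++
[i=3,j=1] 18>17 → j++
[i=3,j=2] 18<25 → i++
[i=4,j=2] 29>25 → j++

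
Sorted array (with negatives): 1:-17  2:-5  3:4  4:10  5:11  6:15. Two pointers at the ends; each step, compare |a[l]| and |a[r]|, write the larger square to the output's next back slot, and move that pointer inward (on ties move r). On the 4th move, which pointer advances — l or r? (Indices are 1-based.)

r

l=1 r=6: |-17|>|15| out[6]=289, l++
l=2 r=6: |-5|<=|15| out[5]=225, r--
l=2 r=5: |-5|<=|11| out[4]=121, r--
l=2 r=4: |-5|<=|10| out[3]=100, r--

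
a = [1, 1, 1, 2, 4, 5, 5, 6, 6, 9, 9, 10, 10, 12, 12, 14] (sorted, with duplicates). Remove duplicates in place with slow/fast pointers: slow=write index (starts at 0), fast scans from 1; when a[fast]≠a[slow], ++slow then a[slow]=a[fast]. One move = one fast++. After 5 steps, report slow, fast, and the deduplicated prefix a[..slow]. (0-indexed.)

slow=3, fast=6, prefix=[1, 2, 4, 5]

slow=0 fast=1: a[fast]=1=a[slow] dup, fast++
slow=0 fast=2: a[fast]=1=a[slow] dup, fast++
slow=0 fast=3: a[fast]=2≠a[slow]=1 write a[1]=2, slow++,fast++
slow=1 fast=4: a[fast]=4≠a[slow]=2 write a[2]=4, slow++,fast++
slow=2 fast=5: a[fast]=5≠a[slow]=4 write a[3]=5, slow++,fast++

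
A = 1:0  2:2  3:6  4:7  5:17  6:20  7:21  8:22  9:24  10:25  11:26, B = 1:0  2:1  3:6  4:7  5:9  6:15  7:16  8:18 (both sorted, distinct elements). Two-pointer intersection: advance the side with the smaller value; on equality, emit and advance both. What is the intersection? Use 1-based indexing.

i=1 j=1: 0==0 emit, i++,j++
i=2 j=2: 2>1, j++
i=2 j=3: 2<6, i++
i=3 j=3: 6==6 emit, i++,j++
i=4 j=4: 7==7 emit, i++,j++
i=5 j=5: 17>9, j++
i=5 j=6: 17>15, j++
i=5 j=7: 17>16, j++
i=5 j=8: 17<18, i++
i=6 j=8: 20>18, j++

intersection = [0, 6, 7]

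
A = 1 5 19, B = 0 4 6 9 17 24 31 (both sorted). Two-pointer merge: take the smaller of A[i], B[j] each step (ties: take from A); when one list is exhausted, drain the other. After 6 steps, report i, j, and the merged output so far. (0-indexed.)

i=2, j=4, merged so far=[0, 1, 4, 5, 6, 9]

i=0 j=0: A[i]=1>B[j]=0 take 0, j++
i=0 j=1: A[i]=1<=B[j]=4 take 1, i++
i=1 j=1: A[i]=5>B[j]=4 take 4, j++
i=1 j=2: A[i]=5<=B[j]=6 take 5, i++
i=2 j=2: A[i]=19>B[j]=6 take 6, j++
i=2 j=3: A[i]=19>B[j]=9 take 9, j++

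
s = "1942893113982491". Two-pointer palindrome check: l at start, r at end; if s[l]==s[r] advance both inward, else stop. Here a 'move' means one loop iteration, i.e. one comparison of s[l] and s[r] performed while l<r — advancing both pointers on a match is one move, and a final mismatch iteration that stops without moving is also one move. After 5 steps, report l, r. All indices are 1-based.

[1,16] '1'=='1' → l++,r--
[2,15] '9'=='9' → l++,r--
[3,14] '4'=='4' → l++,r--
[4,13] '2'=='2' → l++,r--
[5,12] '8'=='8' → l++,r--

l=6, r=11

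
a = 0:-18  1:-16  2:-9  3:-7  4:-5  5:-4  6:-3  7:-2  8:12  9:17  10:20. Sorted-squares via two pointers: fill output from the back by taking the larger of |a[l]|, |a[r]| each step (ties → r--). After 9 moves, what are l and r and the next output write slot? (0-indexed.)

l=6, r=7, next write slot=1

l=0 r=10: |-18|<=|20| out[10]=400, r--
l=0 r=9: |-18|>|17| out[9]=324, l++
l=1 r=9: |-16|<=|17| out[8]=289, r--
l=1 r=8: |-16|>|12| out[7]=256, l++
l=2 r=8: |-9|<=|12| out[6]=144, r--
l=2 r=7: |-9|>|-2| out[5]=81, l++
l=3 r=7: |-7|>|-2| out[4]=49, l++
l=4 r=7: |-5|>|-2| out[3]=25, l++
l=5 r=7: |-4|>|-2| out[2]=16, l++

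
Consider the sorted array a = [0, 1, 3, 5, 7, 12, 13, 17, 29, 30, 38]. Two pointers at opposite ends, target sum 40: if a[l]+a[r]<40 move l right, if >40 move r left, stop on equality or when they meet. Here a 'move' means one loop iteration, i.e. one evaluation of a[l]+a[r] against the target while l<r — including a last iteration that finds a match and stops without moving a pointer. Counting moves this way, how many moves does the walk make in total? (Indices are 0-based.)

l=0 r=10: 0+38=38 <40, l++
l=1 r=10: 1+38=39 <40, l++
l=2 r=10: 3+38=41 >40, r--
l=2 r=9: 3+30=33 <40, l++
l=3 r=9: 5+30=35 <40, l++
l=4 r=9: 7+30=37 <40, l++
l=5 r=9: 12+30=42 >40, r--
l=5 r=8: 12+29=41 >40, r--
l=5 r=7: 12+17=29 <40, l++
l=6 r=7: 13+17=30 <40, l++

10 moves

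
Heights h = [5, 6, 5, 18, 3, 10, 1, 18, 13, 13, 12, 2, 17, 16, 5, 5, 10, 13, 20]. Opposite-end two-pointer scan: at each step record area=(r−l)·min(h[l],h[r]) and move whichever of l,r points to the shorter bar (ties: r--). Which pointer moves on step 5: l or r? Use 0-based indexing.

l

[0,18] min(5,20)*18=90 best=90 * → l++
[1,18] min(6,20)*17=102 best=102 * → l++
[2,18] min(5,20)*16=80 best=102 → l++
[3,18] min(18,20)*15=270 best=270 * → l++
[4,18] min(3,20)*14=42 best=270 → l++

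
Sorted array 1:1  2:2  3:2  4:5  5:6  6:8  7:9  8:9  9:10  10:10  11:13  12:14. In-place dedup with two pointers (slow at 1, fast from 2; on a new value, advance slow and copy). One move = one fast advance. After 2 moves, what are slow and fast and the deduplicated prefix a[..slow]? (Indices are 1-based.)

slow=2, fast=4, prefix=[1, 2]

(s=1,f=2) a[fast]=2≠a[slow]=1 write a[2]=2 → slow++,fast++
(s=2,f=3) a[fast]=2=a[slow] dup → fast++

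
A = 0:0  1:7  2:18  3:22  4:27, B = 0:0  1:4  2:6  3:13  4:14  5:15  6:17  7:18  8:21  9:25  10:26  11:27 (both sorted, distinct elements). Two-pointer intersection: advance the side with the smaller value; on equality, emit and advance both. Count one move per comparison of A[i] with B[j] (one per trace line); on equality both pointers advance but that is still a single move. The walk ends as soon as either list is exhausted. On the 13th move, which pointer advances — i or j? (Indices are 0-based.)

[i=0,j=0] 0==0 emit → i++,j++
[i=1,j=1] 7>4 → j++
[i=1,j=2] 7>6 → j++
[i=1,j=3] 7<13 → i++
[i=2,j=3] 18>13 → j++
[i=2,j=4] 18>14 → j++
[i=2,j=5] 18>15 → j++
[i=2,j=6] 18>17 → j++
[i=2,j=7] 18==18 emit → i++,j++
[i=3,j=8] 22>21 → j++
[i=3,j=9] 22<25 → i++
[i=4,j=9] 27>25 → j++
[i=4,j=10] 27>26 → j++

j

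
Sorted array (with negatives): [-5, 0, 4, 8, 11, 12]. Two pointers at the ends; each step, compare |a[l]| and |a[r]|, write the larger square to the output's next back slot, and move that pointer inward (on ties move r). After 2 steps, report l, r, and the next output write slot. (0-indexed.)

l=0, r=3, next write slot=3

l=0 r=5: |-5|<=|12| out[5]=144, r--
l=0 r=4: |-5|<=|11| out[4]=121, r--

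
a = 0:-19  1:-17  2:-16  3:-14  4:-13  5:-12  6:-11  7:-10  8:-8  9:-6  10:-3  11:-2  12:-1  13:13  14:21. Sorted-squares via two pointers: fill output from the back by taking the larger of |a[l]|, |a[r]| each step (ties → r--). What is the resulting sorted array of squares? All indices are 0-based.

[1, 4, 9, 36, 64, 100, 121, 144, 169, 169, 196, 256, 289, 361, 441]

[0,14] |-19|<=|21| out[14]=441 → r--
[0,13] |-19|>|13| out[13]=361 → l++
[1,13] |-17|>|13| out[12]=289 → l++
[2,13] |-16|>|13| out[11]=256 → l++
[3,13] |-14|>|13| out[10]=196 → l++
[4,13] |-13|<=|13| out[9]=169 → r--
[4,12] |-13|>|-1| out[8]=169 → l++
[5,12] |-12|>|-1| out[7]=144 → l++
[6,12] |-11|>|-1| out[6]=121 → l++
[7,12] |-10|>|-1| out[5]=100 → l++
[8,12] |-8|>|-1| out[4]=64 → l++
[9,12] |-6|>|-1| out[3]=36 → l++
[10,12] |-3|>|-1| out[2]=9 → l++
[11,12] |-2|>|-1| out[1]=4 → l++
[12,12] |-1|<=|-1| out[0]=1 → r--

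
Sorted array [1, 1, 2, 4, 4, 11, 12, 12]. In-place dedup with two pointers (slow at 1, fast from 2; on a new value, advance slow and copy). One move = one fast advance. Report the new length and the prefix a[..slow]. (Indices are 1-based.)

length 5; prefix = [1, 2, 4, 11, 12]

slow=1 fast=2: a[fast]=1=a[slow] dup, fast++
slow=1 fast=3: a[fast]=2≠a[slow]=1 write a[2]=2, slow++,fast++
slow=2 fast=4: a[fast]=4≠a[slow]=2 write a[3]=4, slow++,fast++
slow=3 fast=5: a[fast]=4=a[slow] dup, fast++
slow=3 fast=6: a[fast]=11≠a[slow]=4 write a[4]=11, slow++,fast++
slow=4 fast=7: a[fast]=12≠a[slow]=11 write a[5]=12, slow++,fast++
slow=5 fast=8: a[fast]=12=a[slow] dup, fast++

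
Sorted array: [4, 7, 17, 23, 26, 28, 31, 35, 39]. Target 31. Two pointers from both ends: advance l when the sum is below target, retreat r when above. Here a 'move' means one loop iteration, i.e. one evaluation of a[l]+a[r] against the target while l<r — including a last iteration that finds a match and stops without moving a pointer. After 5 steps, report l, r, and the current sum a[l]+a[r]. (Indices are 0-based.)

l=1, r=4, sum=33

[0,8] 4+39=43 >31 → r--
[0,7] 4+35=39 >31 → r--
[0,6] 4+31=35 >31 → r--
[0,5] 4+28=32 >31 → r--
[0,4] 4+26=30 <31 → l++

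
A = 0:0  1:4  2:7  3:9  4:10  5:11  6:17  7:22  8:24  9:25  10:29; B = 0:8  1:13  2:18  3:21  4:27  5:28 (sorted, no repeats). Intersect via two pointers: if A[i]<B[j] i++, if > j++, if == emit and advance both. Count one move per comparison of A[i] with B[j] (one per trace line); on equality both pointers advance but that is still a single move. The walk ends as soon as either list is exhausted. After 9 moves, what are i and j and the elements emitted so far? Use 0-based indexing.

[i=0,j=0] 0<8 → i++
[i=1,j=0] 4<8 → i++
[i=2,j=0] 7<8 → i++
[i=3,j=0] 9>8 → j++
[i=3,j=1] 9<13 → i++
[i=4,j=1] 10<13 → i++
[i=5,j=1] 11<13 → i++
[i=6,j=1] 17>13 → j++
[i=6,j=2] 17<18 → i++

i=7, j=2, emitted=[]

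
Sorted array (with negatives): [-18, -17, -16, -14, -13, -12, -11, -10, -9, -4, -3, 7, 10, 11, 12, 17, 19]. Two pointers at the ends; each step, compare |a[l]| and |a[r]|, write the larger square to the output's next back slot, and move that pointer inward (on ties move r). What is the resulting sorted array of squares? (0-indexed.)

[9, 16, 49, 81, 100, 100, 121, 121, 144, 144, 169, 196, 256, 289, 289, 324, 361]

[0,16] |-18|<=|19| out[16]=361 → r--
[0,15] |-18|>|17| out[15]=324 → l++
[1,15] |-17|<=|17| out[14]=289 → r--
[1,14] |-17|>|12| out[13]=289 → l++
[2,14] |-16|>|12| out[12]=256 → l++
[3,14] |-14|>|12| out[11]=196 → l++
[4,14] |-13|>|12| out[10]=169 → l++
[5,14] |-12|<=|12| out[9]=144 → r--
[5,13] |-12|>|11| out[8]=144 → l++
[6,13] |-11|<=|11| out[7]=121 → r--
[6,12] |-11|>|10| out[6]=121 → l++
[7,12] |-10|<=|10| out[5]=100 → r--
[7,11] |-10|>|7| out[4]=100 → l++
[8,11] |-9|>|7| out[3]=81 → l++
[9,11] |-4|<=|7| out[2]=49 → r--
[9,10] |-4|>|-3| out[1]=16 → l++
[10,10] |-3|<=|-3| out[0]=9 → r--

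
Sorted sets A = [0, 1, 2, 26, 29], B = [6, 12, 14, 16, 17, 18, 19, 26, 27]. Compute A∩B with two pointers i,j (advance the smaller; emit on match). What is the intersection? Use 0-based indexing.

intersection = [26]

[i=0,j=0] 0<6 → i++
[i=1,j=0] 1<6 → i++
[i=2,j=0] 2<6 → i++
[i=3,j=0] 26>6 → j++
[i=3,j=1] 26>12 → j++
[i=3,j=2] 26>14 → j++
[i=3,j=3] 26>16 → j++
[i=3,j=4] 26>17 → j++
[i=3,j=5] 26>18 → j++
[i=3,j=6] 26>19 → j++
[i=3,j=7] 26==26 emit → i++,j++
[i=4,j=8] 29>27 → j++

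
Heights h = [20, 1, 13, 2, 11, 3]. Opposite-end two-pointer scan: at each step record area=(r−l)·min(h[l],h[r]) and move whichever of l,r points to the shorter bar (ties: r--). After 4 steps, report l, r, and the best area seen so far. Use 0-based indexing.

l=0, r=1, best area=44

l=0 r=5: min(20,3)*5=15 best=15 *, r--
l=0 r=4: min(20,11)*4=44 best=44 *, r--
l=0 r=3: min(20,2)*3=6 best=44, r--
l=0 r=2: min(20,13)*2=26 best=44, r--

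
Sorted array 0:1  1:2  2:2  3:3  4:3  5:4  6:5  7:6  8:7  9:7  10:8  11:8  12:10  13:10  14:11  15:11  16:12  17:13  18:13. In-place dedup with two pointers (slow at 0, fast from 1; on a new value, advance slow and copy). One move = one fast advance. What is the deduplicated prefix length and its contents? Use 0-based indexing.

length 12; prefix = [1, 2, 3, 4, 5, 6, 7, 8, 10, 11, 12, 13]

slow=0 fast=1: a[fast]=2≠a[slow]=1 write a[1]=2, slow++,fast++
slow=1 fast=2: a[fast]=2=a[slow] dup, fast++
slow=1 fast=3: a[fast]=3≠a[slow]=2 write a[2]=3, slow++,fast++
slow=2 fast=4: a[fast]=3=a[slow] dup, fast++
slow=2 fast=5: a[fast]=4≠a[slow]=3 write a[3]=4, slow++,fast++
slow=3 fast=6: a[fast]=5≠a[slow]=4 write a[4]=5, slow++,fast++
slow=4 fast=7: a[fast]=6≠a[slow]=5 write a[5]=6, slow++,fast++
slow=5 fast=8: a[fast]=7≠a[slow]=6 write a[6]=7, slow++,fast++
slow=6 fast=9: a[fast]=7=a[slow] dup, fast++
slow=6 fast=10: a[fast]=8≠a[slow]=7 write a[7]=8, slow++,fast++
slow=7 fast=11: a[fast]=8=a[slow] dup, fast++
slow=7 fast=12: a[fast]=10≠a[slow]=8 write a[8]=10, slow++,fast++
slow=8 fast=13: a[fast]=10=a[slow] dup, fast++
slow=8 fast=14: a[fast]=11≠a[slow]=10 write a[9]=11, slow++,fast++
slow=9 fast=15: a[fast]=11=a[slow] dup, fast++
slow=9 fast=16: a[fast]=12≠a[slow]=11 write a[10]=12, slow++,fast++
slow=10 fast=17: a[fast]=13≠a[slow]=12 write a[11]=13, slow++,fast++
slow=11 fast=18: a[fast]=13=a[slow] dup, fast++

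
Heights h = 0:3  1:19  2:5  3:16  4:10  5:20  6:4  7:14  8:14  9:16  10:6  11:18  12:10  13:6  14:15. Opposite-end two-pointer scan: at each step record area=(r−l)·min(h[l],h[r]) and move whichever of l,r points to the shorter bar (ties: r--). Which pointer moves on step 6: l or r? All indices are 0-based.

r

[0,14] min(3,15)*14=42 best=42 * → l++
[1,14] min(19,15)*13=195 best=195 * → r--
[1,13] min(19,6)*12=72 best=195 → r--
[1,12] min(19,10)*11=110 best=195 → r--
[1,11] min(19,18)*10=180 best=195 → r--
[1,10] min(19,6)*9=54 best=195 → r--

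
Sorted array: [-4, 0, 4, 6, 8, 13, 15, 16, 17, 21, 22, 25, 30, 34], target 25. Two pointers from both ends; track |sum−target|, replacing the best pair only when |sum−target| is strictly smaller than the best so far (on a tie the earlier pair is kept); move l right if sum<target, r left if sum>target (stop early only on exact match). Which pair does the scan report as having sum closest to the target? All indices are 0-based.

pair (0, 25) with sum 25 (|Δ|=0)

l=0 r=13: -4+34=30 d=5 *, r--
l=0 r=12: -4+30=26 d=1 *, r--
l=0 r=11: -4+25=21 d=4, l++
l=1 r=11: 0+25=25 d=0 *, stop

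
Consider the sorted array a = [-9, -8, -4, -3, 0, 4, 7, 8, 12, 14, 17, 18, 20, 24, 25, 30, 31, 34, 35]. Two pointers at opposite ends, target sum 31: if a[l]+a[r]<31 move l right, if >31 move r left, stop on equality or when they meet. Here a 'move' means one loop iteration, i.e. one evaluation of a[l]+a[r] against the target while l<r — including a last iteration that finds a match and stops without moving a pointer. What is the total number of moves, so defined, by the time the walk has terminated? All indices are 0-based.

3 moves

[0,18] -9+35=26 <31 → l++
[1,18] -8+35=27 <31 → l++
[2,18] -4+35=31 → found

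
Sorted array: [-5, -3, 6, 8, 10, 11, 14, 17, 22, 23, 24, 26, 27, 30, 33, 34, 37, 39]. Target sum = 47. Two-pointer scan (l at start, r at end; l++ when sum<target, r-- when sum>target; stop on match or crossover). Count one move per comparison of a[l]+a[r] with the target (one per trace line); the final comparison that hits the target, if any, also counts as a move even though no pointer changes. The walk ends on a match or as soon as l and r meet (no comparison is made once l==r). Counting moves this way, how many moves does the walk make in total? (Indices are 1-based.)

l=1 r=18: -5+39=34 <47, l++
l=2 r=18: -3+39=36 <47, l++
l=3 r=18: 6+39=45 <47, l++
l=4 r=18: 8+39=47, found

4 moves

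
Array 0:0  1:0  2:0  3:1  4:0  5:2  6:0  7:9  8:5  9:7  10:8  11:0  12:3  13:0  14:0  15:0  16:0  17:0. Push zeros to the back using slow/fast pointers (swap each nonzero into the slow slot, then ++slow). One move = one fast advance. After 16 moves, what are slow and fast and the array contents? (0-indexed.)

slow=0 fast=0: a[fast]=0, fast++
slow=0 fast=1: a[fast]=0, fast++
slow=0 fast=2: a[fast]=0, fast++
slow=0 fast=3: a[fast]=1≠0 swap→a[0]=1, slow++,fast++
slow=1 fast=4: a[fast]=0, fast++
slow=1 fast=5: a[fast]=2≠0 swap→a[1]=2, slow++,fast++
slow=2 fast=6: a[fast]=0, fast++
slow=2 fast=7: a[fast]=9≠0 swap→a[2]=9, slow++,fast++
slow=3 fast=8: a[fast]=5≠0 swap→a[3]=5, slow++,fast++
slow=4 fast=9: a[fast]=7≠0 swap→a[4]=7, slow++,fast++
slow=5 fast=10: a[fast]=8≠0 swap→a[5]=8, slow++,fast++
slow=6 fast=11: a[fast]=0, fast++
slow=6 fast=12: a[fast]=3≠0 swap→a[6]=3, slow++,fast++
slow=7 fast=13: a[fast]=0, fast++
slow=7 fast=14: a[fast]=0, fast++
slow=7 fast=15: a[fast]=0, fast++

slow=7, fast=16, a=[1, 2, 9, 5, 7, 8, 3, 0, 0, 0, 0, 0, 0, 0, 0, 0, 0, 0]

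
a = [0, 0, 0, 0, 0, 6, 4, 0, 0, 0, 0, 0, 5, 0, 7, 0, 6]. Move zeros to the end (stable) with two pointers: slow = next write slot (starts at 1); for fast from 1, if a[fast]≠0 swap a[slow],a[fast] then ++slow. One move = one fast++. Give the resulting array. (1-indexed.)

slow=1 fast=1: a[fast]=0, fast++
slow=1 fast=2: a[fast]=0, fast++
slow=1 fast=3: a[fast]=0, fast++
slow=1 fast=4: a[fast]=0, fast++
slow=1 fast=5: a[fast]=0, fast++
slow=1 fast=6: a[fast]=6≠0 swap→a[1]=6, slow++,fast++
slow=2 fast=7: a[fast]=4≠0 swap→a[2]=4, slow++,fast++
slow=3 fast=8: a[fast]=0, fast++
slow=3 fast=9: a[fast]=0, fast++
slow=3 fast=10: a[fast]=0, fast++
slow=3 fast=11: a[fast]=0, fast++
slow=3 fast=12: a[fast]=0, fast++
slow=3 fast=13: a[fast]=5≠0 swap→a[3]=5, slow++,fast++
slow=4 fast=14: a[fast]=0, fast++
slow=4 fast=15: a[fast]=7≠0 swap→a[4]=7, slow++,fast++
slow=5 fast=16: a[fast]=0, fast++
slow=5 fast=17: a[fast]=6≠0 swap→a[5]=6, slow++,fast++

[6, 4, 5, 7, 6, 0, 0, 0, 0, 0, 0, 0, 0, 0, 0, 0, 0]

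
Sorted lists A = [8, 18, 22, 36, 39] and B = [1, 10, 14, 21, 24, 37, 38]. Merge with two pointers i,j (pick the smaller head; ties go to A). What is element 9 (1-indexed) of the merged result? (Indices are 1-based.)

i=1 j=1: A[i]=8>B[j]=1 take 1, j++
i=1 j=2: A[i]=8<=B[j]=10 take 8, i++
i=2 j=2: A[i]=18>B[j]=10 take 10, j++
i=2 j=3: A[i]=18>B[j]=14 take 14, j++
i=2 j=4: A[i]=18<=B[j]=21 take 18, i++
i=3 j=4: A[i]=22>B[j]=21 take 21, j++
i=3 j=5: A[i]=22<=B[j]=24 take 22, i++
i=4 j=5: A[i]=36>B[j]=24 take 24, j++
i=4 j=6: A[i]=36<=B[j]=37 take 36, i++
i=5 j=6: A[i]=39>B[j]=37 take 37, j++
i=5 j=7: A[i]=39>B[j]=38 take 38, j++
i=5 j=8: B done, take A[i]=39, i++

merged[9] = 36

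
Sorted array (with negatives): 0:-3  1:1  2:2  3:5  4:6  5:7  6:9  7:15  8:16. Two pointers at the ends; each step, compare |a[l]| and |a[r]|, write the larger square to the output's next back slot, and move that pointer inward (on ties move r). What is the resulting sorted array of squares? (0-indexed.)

[1, 4, 9, 25, 36, 49, 81, 225, 256]

[0,8] |-3|<=|16| out[8]=256 → r--
[0,7] |-3|<=|15| out[7]=225 → r--
[0,6] |-3|<=|9| out[6]=81 → r--
[0,5] |-3|<=|7| out[5]=49 → r--
[0,4] |-3|<=|6| out[4]=36 → r--
[0,3] |-3|<=|5| out[3]=25 → r--
[0,2] |-3|>|2| out[2]=9 → l++
[1,2] |1|<=|2| out[1]=4 → r--
[1,1] |1|<=|1| out[0]=1 → r--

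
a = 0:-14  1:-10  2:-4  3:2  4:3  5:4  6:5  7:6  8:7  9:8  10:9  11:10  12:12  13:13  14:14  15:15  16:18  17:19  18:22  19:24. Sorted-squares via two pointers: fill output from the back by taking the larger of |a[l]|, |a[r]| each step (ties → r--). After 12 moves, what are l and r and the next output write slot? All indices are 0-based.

[0,19] |-14|<=|24| out[19]=576 → r--
[0,18] |-14|<=|22| out[18]=484 → r--
[0,17] |-14|<=|19| out[17]=361 → r--
[0,16] |-14|<=|18| out[16]=324 → r--
[0,15] |-14|<=|15| out[15]=225 → r--
[0,14] |-14|<=|14| out[14]=196 → r--
[0,13] |-14|>|13| out[13]=196 → l++
[1,13] |-10|<=|13| out[12]=169 → r--
[1,12] |-10|<=|12| out[11]=144 → r--
[1,11] |-10|<=|10| out[10]=100 → r--
[1,10] |-10|>|9| out[9]=100 → l++
[2,10] |-4|<=|9| out[8]=81 → r--

l=2, r=9, next write slot=7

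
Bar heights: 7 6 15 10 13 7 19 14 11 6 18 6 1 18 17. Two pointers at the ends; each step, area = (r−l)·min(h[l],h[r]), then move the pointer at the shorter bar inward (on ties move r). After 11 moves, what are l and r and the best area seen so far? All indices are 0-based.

[0,14] min(7,17)*14=98 best=98 * → l++
[1,14] min(6,17)*13=78 best=98 → l++
[2,14] min(15,17)*12=180 best=180 * → l++
[3,14] min(10,17)*11=110 best=180 → l++
[4,14] min(13,17)*10=130 best=180 → l++
[5,14] min(7,17)*9=63 best=180 → l++
[6,14] min(19,17)*8=136 best=180 → r--
[6,13] min(19,18)*7=126 best=180 → r--
[6,12] min(19,1)*6=6 best=180 → r--
[6,11] min(19,6)*5=30 best=180 → r--
[6,10] min(19,18)*4=72 best=180 → r--

l=6, r=9, best area=180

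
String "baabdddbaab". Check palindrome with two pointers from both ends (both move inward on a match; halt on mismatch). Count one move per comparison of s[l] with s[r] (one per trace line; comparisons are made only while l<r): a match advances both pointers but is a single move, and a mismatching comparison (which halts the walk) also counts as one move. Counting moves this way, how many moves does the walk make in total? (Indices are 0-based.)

[0,10] 'b'=='b' → l++,r--
[1,9] 'a'=='a' → l++,r--
[2,8] 'a'=='a' → l++,r--
[3,7] 'b'=='b' → l++,r--
[4,6] 'd'=='d' → l++,r--

5 moves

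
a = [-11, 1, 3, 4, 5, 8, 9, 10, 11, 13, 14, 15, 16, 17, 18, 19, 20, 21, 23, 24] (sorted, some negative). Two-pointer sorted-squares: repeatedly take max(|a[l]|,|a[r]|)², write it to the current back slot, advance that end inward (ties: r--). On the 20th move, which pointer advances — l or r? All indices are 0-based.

r

l=0 r=19: |-11|<=|24| out[19]=576, r--
l=0 r=18: |-11|<=|23| out[18]=529, r--
l=0 r=17: |-11|<=|21| out[17]=441, r--
l=0 r=16: |-11|<=|20| out[16]=400, r--
l=0 r=15: |-11|<=|19| out[15]=361, r--
l=0 r=14: |-11|<=|18| out[14]=324, r--
l=0 r=13: |-11|<=|17| out[13]=289, r--
l=0 r=12: |-11|<=|16| out[12]=256, r--
l=0 r=11: |-11|<=|15| out[11]=225, r--
l=0 r=10: |-11|<=|14| out[10]=196, r--
l=0 r=9: |-11|<=|13| out[9]=169, r--
l=0 r=8: |-11|<=|11| out[8]=121, r--
l=0 r=7: |-11|>|10| out[7]=121, l++
l=1 r=7: |1|<=|10| out[6]=100, r--
l=1 r=6: |1|<=|9| out[5]=81, r--
l=1 r=5: |1|<=|8| out[4]=64, r--
l=1 r=4: |1|<=|5| out[3]=25, r--
l=1 r=3: |1|<=|4| out[2]=16, r--
l=1 r=2: |1|<=|3| out[1]=9, r--
l=1 r=1: |1|<=|1| out[0]=1, r--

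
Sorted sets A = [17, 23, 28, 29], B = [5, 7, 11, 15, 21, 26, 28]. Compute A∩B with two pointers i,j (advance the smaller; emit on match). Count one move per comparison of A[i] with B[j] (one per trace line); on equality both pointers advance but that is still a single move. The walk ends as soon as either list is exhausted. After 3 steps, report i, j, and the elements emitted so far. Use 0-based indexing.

i=0, j=3, emitted=[]

[i=0,j=0] 17>5 → j++
[i=0,j=1] 17>7 → j++
[i=0,j=2] 17>11 → j++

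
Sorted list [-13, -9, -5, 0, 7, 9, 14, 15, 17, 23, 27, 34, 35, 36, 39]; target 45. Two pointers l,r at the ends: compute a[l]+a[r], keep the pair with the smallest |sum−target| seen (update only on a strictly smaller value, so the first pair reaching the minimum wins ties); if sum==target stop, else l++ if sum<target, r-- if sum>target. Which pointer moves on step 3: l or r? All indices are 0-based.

[0,14] -13+39=26 d=19 * → l++
[1,14] -9+39=30 d=15 * → l++
[2,14] -5+39=34 d=11 * → l++

l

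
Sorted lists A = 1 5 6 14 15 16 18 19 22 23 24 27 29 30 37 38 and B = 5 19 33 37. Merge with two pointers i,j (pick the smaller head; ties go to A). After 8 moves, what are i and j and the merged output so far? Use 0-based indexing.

[i=0,j=0] A[i]=1<=B[j]=5 take 1 → i++
[i=1,j=0] A[i]=5<=B[j]=5 take 5 → i++
[i=2,j=0] A[i]=6>B[j]=5 take 5 → j++
[i=2,j=1] A[i]=6<=B[j]=19 take 6 → i++
[i=3,j=1] A[i]=14<=B[j]=19 take 14 → i++
[i=4,j=1] A[i]=15<=B[j]=19 take 15 → i++
[i=5,j=1] A[i]=16<=B[j]=19 take 16 → i++
[i=6,j=1] A[i]=18<=B[j]=19 take 18 → i++

i=7, j=1, merged so far=[1, 5, 5, 6, 14, 15, 16, 18]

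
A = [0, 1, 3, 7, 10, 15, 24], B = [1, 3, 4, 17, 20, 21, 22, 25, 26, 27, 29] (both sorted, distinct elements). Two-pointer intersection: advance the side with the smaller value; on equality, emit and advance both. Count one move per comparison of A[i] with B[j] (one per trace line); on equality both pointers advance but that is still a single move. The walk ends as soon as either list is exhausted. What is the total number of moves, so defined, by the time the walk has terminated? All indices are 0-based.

i=0 j=0: 0<1, i++
i=1 j=0: 1==1 emit, i++,j++
i=2 j=1: 3==3 emit, i++,j++
i=3 j=2: 7>4, j++
i=3 j=3: 7<17, i++
i=4 j=3: 10<17, i++
i=5 j=3: 15<17, i++
i=6 j=3: 24>17, j++
i=6 j=4: 24>20, j++
i=6 j=5: 24>21, j++
i=6 j=6: 24>22, j++
i=6 j=7: 24<25, i++

12 moves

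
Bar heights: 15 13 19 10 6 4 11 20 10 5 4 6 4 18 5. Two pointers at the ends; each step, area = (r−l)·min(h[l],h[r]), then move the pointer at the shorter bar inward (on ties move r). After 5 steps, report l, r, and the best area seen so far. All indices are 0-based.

l=2, r=11, best area=198

[0,14] min(15,5)*14=70 best=70 * → r--
[0,13] min(15,18)*13=195 best=195 * → l++
[1,13] min(13,18)*12=156 best=195 → l++
[2,13] min(19,18)*11=198 best=198 * → r--
[2,12] min(19,4)*10=40 best=198 → r--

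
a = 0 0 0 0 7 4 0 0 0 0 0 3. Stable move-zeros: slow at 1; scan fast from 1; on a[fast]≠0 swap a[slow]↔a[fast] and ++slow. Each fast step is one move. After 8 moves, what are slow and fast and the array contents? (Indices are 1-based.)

(s=1,f=1) a[fast]=0 → fast++
(s=1,f=2) a[fast]=0 → fast++
(s=1,f=3) a[fast]=0 → fast++
(s=1,f=4) a[fast]=0 → fast++
(s=1,f=5) a[fast]=7≠0 swap→a[1]=7 → slow++,fast++
(s=2,f=6) a[fast]=4≠0 swap→a[2]=4 → slow++,fast++
(s=3,f=7) a[fast]=0 → fast++
(s=3,f=8) a[fast]=0 → fast++

slow=3, fast=9, a=[7, 4, 0, 0, 0, 0, 0, 0, 0, 0, 0, 3]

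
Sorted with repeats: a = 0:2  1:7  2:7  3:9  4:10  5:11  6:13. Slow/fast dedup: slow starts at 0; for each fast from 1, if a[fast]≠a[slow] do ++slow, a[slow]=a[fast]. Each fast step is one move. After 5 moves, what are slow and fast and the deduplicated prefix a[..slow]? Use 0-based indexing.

slow=0 fast=1: a[fast]=7≠a[slow]=2 write a[1]=7, slow++,fast++
slow=1 fast=2: a[fast]=7=a[slow] dup, fast++
slow=1 fast=3: a[fast]=9≠a[slow]=7 write a[2]=9, slow++,fast++
slow=2 fast=4: a[fast]=10≠a[slow]=9 write a[3]=10, slow++,fast++
slow=3 fast=5: a[fast]=11≠a[slow]=10 write a[4]=11, slow++,fast++

slow=4, fast=6, prefix=[2, 7, 9, 10, 11]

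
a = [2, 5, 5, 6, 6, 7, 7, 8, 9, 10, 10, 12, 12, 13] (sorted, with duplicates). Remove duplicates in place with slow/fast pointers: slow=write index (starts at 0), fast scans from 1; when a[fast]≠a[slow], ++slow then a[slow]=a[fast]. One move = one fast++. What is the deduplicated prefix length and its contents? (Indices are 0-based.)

slow=0 fast=1: a[fast]=5≠a[slow]=2 write a[1]=5, slow++,fast++
slow=1 fast=2: a[fast]=5=a[slow] dup, fast++
slow=1 fast=3: a[fast]=6≠a[slow]=5 write a[2]=6, slow++,fast++
slow=2 fast=4: a[fast]=6=a[slow] dup, fast++
slow=2 fast=5: a[fast]=7≠a[slow]=6 write a[3]=7, slow++,fast++
slow=3 fast=6: a[fast]=7=a[slow] dup, fast++
slow=3 fast=7: a[fast]=8≠a[slow]=7 write a[4]=8, slow++,fast++
slow=4 fast=8: a[fast]=9≠a[slow]=8 write a[5]=9, slow++,fast++
slow=5 fast=9: a[fast]=10≠a[slow]=9 write a[6]=10, slow++,fast++
slow=6 fast=10: a[fast]=10=a[slow] dup, fast++
slow=6 fast=11: a[fast]=12≠a[slow]=10 write a[7]=12, slow++,fast++
slow=7 fast=12: a[fast]=12=a[slow] dup, fast++
slow=7 fast=13: a[fast]=13≠a[slow]=12 write a[8]=13, slow++,fast++

length 9; prefix = [2, 5, 6, 7, 8, 9, 10, 12, 13]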